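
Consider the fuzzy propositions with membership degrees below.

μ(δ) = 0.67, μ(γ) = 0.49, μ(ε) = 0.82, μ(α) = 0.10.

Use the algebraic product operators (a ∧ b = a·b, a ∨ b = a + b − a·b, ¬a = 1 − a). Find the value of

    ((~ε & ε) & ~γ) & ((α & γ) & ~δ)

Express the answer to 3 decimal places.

~ε = 1 − 0.8200 = 0.1800
~ε & ε = a·b on (0.1800, 0.8200) = 0.1476
~γ = 1 − 0.4900 = 0.5100
(~ε & ε) & ~γ = a·b on (0.1476, 0.5100) = 0.0753
α & γ = a·b on (0.1000, 0.4900) = 0.0490
~δ = 1 − 0.6700 = 0.3300
(α & γ) & ~δ = a·b on (0.0490, 0.3300) = 0.0162
((~ε & ε) & ~γ) & ((α & γ) & ~δ) = a·b on (0.0753, 0.0162) = 0.0012

0.001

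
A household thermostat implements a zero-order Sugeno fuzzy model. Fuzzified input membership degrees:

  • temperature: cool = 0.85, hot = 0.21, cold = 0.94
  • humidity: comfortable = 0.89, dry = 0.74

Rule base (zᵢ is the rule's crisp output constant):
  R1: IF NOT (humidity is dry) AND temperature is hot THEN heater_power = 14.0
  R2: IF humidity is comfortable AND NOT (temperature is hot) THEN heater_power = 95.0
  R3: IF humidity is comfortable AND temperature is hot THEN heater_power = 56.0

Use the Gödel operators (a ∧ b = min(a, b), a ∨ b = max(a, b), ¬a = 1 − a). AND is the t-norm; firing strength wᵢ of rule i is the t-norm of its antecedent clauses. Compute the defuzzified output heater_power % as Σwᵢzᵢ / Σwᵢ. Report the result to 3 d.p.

74.174

R1 (z=14.0): ¬dry=1−0.74=0.26, hot=0.21; AND[min(a, b)] → w = 0.21
R2 (z=95.0): comfortable=0.89, ¬hot=1−0.21=0.79; AND[min(a, b)] → w = 0.79
R3 (z=56.0): comfortable=0.89, hot=0.21; AND[min(a, b)] → w = 0.21
Weighted average = (0.21·14.0 + 0.79·95.0 + 0.21·56.0) / (0.21 + 0.79 + 0.21)
  = 89.7500 / 1.2100 = 74.174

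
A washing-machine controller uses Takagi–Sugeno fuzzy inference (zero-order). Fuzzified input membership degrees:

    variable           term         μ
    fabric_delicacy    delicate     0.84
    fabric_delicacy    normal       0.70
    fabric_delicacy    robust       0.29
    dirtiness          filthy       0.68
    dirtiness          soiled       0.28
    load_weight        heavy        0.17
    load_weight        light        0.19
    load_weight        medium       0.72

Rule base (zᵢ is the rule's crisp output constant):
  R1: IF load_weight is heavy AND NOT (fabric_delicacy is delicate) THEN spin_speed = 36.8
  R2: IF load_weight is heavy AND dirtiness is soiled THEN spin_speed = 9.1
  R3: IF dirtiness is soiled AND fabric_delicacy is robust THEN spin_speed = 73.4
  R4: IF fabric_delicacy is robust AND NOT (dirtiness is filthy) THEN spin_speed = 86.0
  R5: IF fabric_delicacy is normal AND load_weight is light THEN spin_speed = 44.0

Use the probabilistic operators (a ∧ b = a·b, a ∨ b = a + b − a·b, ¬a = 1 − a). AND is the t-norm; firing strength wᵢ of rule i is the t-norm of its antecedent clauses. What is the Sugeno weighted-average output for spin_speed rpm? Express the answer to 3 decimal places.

R1 (z=36.8): heavy=0.17, ¬delicate=1−0.84=0.16; AND[a·b] → w = 0.0272
R2 (z=9.1): heavy=0.17, soiled=0.28; AND[a·b] → w = 0.0476
R3 (z=73.4): soiled=0.28, robust=0.29; AND[a·b] → w = 0.0812
R4 (z=86.0): robust=0.29, ¬filthy=1−0.68=0.32; AND[a·b] → w = 0.0928
R5 (z=44.0): normal=0.70, light=0.19; AND[a·b] → w = 0.1330
Weighted average = (0.0272·36.8 + 0.0476·9.1 + 0.0812·73.4 + 0.0928·86.0 + 0.1330·44.0) / (0.0272 + 0.0476 + 0.0812 + 0.0928 + 0.1330)
  = 21.2270 / 0.3818 = 55.597

55.597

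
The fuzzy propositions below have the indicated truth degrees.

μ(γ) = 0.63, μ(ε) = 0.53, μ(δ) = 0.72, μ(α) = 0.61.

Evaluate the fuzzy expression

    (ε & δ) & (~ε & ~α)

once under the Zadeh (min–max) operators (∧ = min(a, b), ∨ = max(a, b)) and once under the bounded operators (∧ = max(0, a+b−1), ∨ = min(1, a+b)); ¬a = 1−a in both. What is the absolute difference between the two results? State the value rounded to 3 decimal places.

0.390

Under Zadeh (min–max):
  ε & δ = min(a, b) on (0.53, 0.72) = 0.53
  ~ε = 1 − 0.53 = 0.47
  ~α = 1 − 0.61 = 0.39
  ~ε & ~α = min(a, b) on (0.47, 0.39) = 0.39
  (ε & δ) & (~ε & ~α) = min(a, b) on (0.53, 0.39) = 0.39
  → value = 0.3900
Under bounded:
  ε & δ = max(0, a+b−1) on (0.53, 0.72) = 0.25
  ~ε = 1 − 0.53 = 0.47
  ~α = 1 − 0.61 = 0.39
  ~ε & ~α = max(0, a+b−1) on (0.47, 0.39) = 0.00
  (ε & δ) & (~ε & ~α) = max(0, a+b−1) on (0.25, 0.00) = 0.00
  → value = 0.0000
|0.3900 − 0.0000| = 0.390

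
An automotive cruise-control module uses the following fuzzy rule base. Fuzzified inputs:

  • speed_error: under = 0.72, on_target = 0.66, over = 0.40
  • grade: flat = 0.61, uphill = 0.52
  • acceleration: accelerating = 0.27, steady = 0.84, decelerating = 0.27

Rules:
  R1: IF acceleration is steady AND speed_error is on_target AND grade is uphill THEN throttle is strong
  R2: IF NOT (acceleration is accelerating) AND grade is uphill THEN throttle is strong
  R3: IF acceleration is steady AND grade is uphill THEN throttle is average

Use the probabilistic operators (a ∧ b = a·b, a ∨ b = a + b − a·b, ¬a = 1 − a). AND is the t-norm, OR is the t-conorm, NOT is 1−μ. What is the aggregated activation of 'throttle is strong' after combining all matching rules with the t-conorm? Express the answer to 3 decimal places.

R1: steady=0.84, on_target=0.66, uphill=0.52; AND[a·b] → w = 0.2883
R2: ¬accelerating=1−0.27=0.73, uphill=0.52; AND[a·b] → w = 0.3796
R3: steady=0.84, uphill=0.52; AND[a·b] → w = 0.4368
Rules with consequent 'strong': {R1, R2} → strengths 0.2883, 0.3796
Aggregate via t-conorm [a + b − a·b]: 0.5585

0.558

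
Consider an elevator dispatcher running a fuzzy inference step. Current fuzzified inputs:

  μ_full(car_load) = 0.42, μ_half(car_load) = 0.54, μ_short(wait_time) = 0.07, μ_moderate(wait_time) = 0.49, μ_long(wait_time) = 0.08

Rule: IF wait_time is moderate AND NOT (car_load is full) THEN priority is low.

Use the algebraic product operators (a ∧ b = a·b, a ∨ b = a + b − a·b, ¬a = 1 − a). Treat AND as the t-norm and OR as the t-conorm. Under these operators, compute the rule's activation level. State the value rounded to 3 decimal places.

firing strength: moderate=0.49, ¬full=1−0.42=0.58; AND[a·b] → w = 0.2842

0.284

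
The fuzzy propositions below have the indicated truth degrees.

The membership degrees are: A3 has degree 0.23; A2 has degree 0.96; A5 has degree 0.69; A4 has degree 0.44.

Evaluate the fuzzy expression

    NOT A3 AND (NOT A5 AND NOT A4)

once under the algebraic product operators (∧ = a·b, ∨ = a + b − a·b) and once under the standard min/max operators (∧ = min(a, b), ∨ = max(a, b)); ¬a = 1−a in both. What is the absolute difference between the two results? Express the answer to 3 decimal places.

0.176

Under algebraic product:
  NOT A3 = 1 − 0.2300 = 0.7700
  NOT A5 = 1 − 0.6900 = 0.3100
  NOT A4 = 1 − 0.4400 = 0.5600
  NOT A5 AND NOT A4 = a·b on (0.3100, 0.5600) = 0.1736
  NOT A3 AND (NOT A5 AND NOT A4) = a·b on (0.7700, 0.1736) = 0.1337
  → value = 0.1337
Under standard min/max:
  NOT A3 = 1 − 0.23 = 0.77
  NOT A5 = 1 − 0.69 = 0.31
  NOT A4 = 1 − 0.44 = 0.56
  NOT A5 AND NOT A4 = min(a, b) on (0.31, 0.56) = 0.31
  NOT A3 AND (NOT A5 AND NOT A4) = min(a, b) on (0.77, 0.31) = 0.31
  → value = 0.3100
|0.1337 − 0.3100| = 0.176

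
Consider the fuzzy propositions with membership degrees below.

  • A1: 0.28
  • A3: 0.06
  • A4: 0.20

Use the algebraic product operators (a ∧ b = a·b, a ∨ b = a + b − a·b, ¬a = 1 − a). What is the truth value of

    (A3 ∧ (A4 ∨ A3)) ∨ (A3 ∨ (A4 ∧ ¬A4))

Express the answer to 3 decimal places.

0.222

A4 ∨ A3 = a + b − a·b on (0.2000, 0.0600) = 0.2480
A3 ∧ (A4 ∨ A3) = a·b on (0.0600, 0.2480) = 0.0149
¬A4 = 1 − 0.2000 = 0.8000
A4 ∧ ¬A4 = a·b on (0.2000, 0.8000) = 0.1600
A3 ∨ (A4 ∧ ¬A4) = a + b − a·b on (0.0600, 0.1600) = 0.2104
(A3 ∧ (A4 ∨ A3)) ∨ (A3 ∨ (A4 ∧ ¬A4)) = a + b − a·b on (0.0149, 0.2104) = 0.2221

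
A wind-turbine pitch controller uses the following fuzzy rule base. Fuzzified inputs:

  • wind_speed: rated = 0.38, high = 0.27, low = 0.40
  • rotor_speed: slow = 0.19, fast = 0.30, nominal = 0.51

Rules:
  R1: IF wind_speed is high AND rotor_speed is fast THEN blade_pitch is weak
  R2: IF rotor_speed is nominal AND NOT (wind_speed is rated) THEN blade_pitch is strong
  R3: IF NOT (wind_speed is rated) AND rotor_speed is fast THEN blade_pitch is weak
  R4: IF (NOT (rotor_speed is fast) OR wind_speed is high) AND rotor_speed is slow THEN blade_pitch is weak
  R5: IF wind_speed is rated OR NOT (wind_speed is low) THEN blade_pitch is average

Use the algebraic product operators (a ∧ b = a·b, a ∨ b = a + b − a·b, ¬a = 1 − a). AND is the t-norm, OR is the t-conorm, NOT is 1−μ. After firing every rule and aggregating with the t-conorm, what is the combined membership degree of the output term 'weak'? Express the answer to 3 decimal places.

0.363

R1: high=0.27, fast=0.30; AND[a·b] → w = 0.0810
R2: nominal=0.51, ¬rated=1−0.38=0.62; AND[a·b] → w = 0.3162
R3: ¬rated=1−0.38=0.62, fast=0.30; AND[a·b] → w = 0.1860
R4: (¬fast=1−0.30=0.70 OR high=0.27) = 0.7810; AND[a·b] with slow=0.19 → w = 0.1484
R5: rated=0.38, ¬low=1−0.40=0.60; OR[a + b − a·b] → w = 0.7520
Rules with consequent 'weak': {R1, R3, R4} → strengths 0.0810, 0.1860, 0.1484
Aggregate via t-conorm [a + b − a·b]: 0.3629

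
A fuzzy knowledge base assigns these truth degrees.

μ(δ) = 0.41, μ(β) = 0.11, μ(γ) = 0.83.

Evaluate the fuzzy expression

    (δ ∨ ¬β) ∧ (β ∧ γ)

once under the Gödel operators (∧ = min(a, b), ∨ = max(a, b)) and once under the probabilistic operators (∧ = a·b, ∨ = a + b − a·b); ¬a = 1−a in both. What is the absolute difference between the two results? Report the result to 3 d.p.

0.025

Under Gödel:
  ¬β = 1 − 0.11 = 0.89
  δ ∨ ¬β = max(a, b) on (0.41, 0.89) = 0.89
  β ∧ γ = min(a, b) on (0.11, 0.83) = 0.11
  (δ ∨ ¬β) ∧ (β ∧ γ) = min(a, b) on (0.89, 0.11) = 0.11
  → value = 0.1100
Under probabilistic:
  ¬β = 1 − 0.1100 = 0.8900
  δ ∨ ¬β = a + b − a·b on (0.4100, 0.8900) = 0.9351
  β ∧ γ = a·b on (0.1100, 0.8300) = 0.0913
  (δ ∨ ¬β) ∧ (β ∧ γ) = a·b on (0.9351, 0.0913) = 0.0854
  → value = 0.0854
|0.1100 − 0.0854| = 0.025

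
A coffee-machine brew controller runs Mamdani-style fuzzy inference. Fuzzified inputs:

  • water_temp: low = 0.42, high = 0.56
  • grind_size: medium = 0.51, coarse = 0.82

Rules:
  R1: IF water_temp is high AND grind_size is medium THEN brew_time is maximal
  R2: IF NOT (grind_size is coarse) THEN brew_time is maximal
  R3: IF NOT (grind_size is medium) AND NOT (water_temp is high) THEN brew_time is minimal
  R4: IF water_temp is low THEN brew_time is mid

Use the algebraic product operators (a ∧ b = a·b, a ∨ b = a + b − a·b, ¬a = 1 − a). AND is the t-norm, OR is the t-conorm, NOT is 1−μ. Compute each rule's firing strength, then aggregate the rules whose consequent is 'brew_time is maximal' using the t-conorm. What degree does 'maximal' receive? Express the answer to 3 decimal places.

0.414

R1: high=0.56, medium=0.51; AND[a·b] → w = 0.2856
R2: ¬coarse=1−0.82=0.18 → w = 0.1800
R3: ¬medium=1−0.51=0.49, ¬high=1−0.56=0.44; AND[a·b] → w = 0.2156
R4: low=0.42 → w = 0.4200
Rules with consequent 'maximal': {R1, R2} → strengths 0.2856, 0.1800
Aggregate via t-conorm [a + b − a·b]: 0.4142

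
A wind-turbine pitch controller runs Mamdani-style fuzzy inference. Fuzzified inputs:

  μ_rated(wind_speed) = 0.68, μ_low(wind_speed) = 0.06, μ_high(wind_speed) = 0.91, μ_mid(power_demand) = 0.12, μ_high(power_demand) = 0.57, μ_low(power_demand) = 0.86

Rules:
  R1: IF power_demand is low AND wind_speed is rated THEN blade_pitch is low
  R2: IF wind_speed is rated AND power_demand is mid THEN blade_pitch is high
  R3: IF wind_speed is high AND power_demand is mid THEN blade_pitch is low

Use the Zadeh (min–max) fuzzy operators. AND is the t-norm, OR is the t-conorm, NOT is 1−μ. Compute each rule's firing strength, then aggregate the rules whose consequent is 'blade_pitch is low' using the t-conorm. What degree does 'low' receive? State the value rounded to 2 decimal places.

R1: low=0.86, rated=0.68; AND[min(a, b)] → w = 0.68
R2: rated=0.68, mid=0.12; AND[min(a, b)] → w = 0.12
R3: high=0.91, mid=0.12; AND[min(a, b)] → w = 0.12
Rules with consequent 'low': {R1, R3} → strengths 0.68, 0.12
Aggregate via t-conorm [max(a, b)]: 0.68

0.68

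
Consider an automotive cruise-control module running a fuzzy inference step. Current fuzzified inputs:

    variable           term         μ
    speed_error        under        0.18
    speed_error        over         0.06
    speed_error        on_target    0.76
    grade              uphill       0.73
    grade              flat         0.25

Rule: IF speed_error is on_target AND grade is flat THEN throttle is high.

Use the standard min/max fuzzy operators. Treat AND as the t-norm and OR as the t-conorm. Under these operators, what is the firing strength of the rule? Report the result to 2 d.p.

0.25

firing strength: on_target=0.76, flat=0.25; AND[min(a, b)] → w = 0.25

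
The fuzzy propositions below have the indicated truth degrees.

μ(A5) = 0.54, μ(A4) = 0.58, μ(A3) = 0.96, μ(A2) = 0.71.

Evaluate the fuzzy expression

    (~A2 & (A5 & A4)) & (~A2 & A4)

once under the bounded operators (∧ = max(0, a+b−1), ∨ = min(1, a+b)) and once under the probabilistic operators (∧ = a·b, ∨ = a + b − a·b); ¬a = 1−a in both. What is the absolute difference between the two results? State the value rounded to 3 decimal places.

0.015

Under bounded:
  ~A2 = 1 − 0.71 = 0.29
  A5 & A4 = max(0, a+b−1) on (0.54, 0.58) = 0.12
  ~A2 & (A5 & A4) = max(0, a+b−1) on (0.29, 0.12) = 0.00
  ~A2 = 1 − 0.71 = 0.29
  ~A2 & A4 = max(0, a+b−1) on (0.29, 0.58) = 0.00
  (~A2 & (A5 & A4)) & (~A2 & A4) = max(0, a+b−1) on (0.00, 0.00) = 0.00
  → value = 0.0000
Under probabilistic:
  ~A2 = 1 − 0.7100 = 0.2900
  A5 & A4 = a·b on (0.5400, 0.5800) = 0.3132
  ~A2 & (A5 & A4) = a·b on (0.2900, 0.3132) = 0.0908
  ~A2 = 1 − 0.7100 = 0.2900
  ~A2 & A4 = a·b on (0.2900, 0.5800) = 0.1682
  (~A2 & (A5 & A4)) & (~A2 & A4) = a·b on (0.0908, 0.1682) = 0.0153
  → value = 0.0153
|0.0000 − 0.0153| = 0.015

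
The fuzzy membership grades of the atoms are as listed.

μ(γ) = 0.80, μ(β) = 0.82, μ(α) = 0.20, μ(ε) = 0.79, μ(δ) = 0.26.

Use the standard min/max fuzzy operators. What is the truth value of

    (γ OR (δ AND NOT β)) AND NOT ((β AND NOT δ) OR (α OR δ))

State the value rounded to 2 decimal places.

0.26

NOT β = 1 − 0.82 = 0.18
δ AND NOT β = min(a, b) on (0.26, 0.18) = 0.18
γ OR (δ AND NOT β) = max(a, b) on (0.80, 0.18) = 0.80
NOT δ = 1 − 0.26 = 0.74
β AND NOT δ = min(a, b) on (0.82, 0.74) = 0.74
α OR δ = max(a, b) on (0.20, 0.26) = 0.26
(β AND NOT δ) OR (α OR δ) = max(a, b) on (0.74, 0.26) = 0.74
NOT ((β AND NOT δ) OR (α OR δ)) = 1 − 0.74 = 0.26
(γ OR (δ AND NOT β)) AND NOT ((β AND NOT δ) OR (α OR δ)) = min(a, b) on (0.80, 0.26) = 0.26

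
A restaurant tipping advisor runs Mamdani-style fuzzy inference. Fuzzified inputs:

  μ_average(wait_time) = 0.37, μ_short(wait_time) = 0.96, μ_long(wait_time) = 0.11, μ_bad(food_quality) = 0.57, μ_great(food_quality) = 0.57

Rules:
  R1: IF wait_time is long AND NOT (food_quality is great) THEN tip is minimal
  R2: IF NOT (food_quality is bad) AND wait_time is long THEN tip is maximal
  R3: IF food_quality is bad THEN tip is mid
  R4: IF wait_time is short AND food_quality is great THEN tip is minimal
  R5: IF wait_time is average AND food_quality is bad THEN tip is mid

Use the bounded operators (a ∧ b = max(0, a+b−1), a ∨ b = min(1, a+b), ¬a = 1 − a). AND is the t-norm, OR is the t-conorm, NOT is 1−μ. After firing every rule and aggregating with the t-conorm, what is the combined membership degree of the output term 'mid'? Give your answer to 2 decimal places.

0.57

R1: long=0.11, ¬great=1−0.57=0.43; AND[max(0, a+b−1)] → w = 0.00
R2: ¬bad=1−0.57=0.43, long=0.11; AND[max(0, a+b−1)] → w = 0.00
R3: bad=0.57 → w = 0.57
R4: short=0.96, great=0.57; AND[max(0, a+b−1)] → w = 0.53
R5: average=0.37, bad=0.57; AND[max(0, a+b−1)] → w = 0.00
Rules with consequent 'mid': {R3, R5} → strengths 0.57, 0.00
Aggregate via t-conorm [min(1, a+b)]: 0.57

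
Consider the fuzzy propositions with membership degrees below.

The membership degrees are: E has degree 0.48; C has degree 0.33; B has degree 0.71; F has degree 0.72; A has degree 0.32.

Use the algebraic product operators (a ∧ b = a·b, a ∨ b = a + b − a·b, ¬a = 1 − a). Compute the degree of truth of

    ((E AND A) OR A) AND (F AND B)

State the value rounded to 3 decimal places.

E AND A = a·b on (0.4800, 0.3200) = 0.1536
(E AND A) OR A = a + b − a·b on (0.1536, 0.3200) = 0.4244
F AND B = a·b on (0.7200, 0.7100) = 0.5112
((E AND A) OR A) AND (F AND B) = a·b on (0.4244, 0.5112) = 0.2170

0.217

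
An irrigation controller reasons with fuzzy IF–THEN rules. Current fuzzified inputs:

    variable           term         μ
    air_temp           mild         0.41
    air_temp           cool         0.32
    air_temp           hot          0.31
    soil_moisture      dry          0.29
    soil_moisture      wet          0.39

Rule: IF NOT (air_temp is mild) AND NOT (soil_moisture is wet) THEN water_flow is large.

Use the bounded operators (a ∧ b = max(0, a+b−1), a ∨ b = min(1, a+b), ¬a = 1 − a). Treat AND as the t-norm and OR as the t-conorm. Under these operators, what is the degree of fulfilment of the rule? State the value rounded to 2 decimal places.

0.20

firing strength: ¬mild=1−0.41=0.59, ¬wet=1−0.39=0.61; AND[max(0, a+b−1)] → w = 0.20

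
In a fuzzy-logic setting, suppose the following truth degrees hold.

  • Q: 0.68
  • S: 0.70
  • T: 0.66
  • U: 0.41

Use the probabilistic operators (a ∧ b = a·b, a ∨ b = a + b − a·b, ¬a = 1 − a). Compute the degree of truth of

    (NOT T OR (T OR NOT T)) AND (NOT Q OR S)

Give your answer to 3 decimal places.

0.678

NOT T = 1 − 0.6600 = 0.3400
NOT T = 1 − 0.6600 = 0.3400
T OR NOT T = a + b − a·b on (0.6600, 0.3400) = 0.7756
NOT T OR (T OR NOT T) = a + b − a·b on (0.3400, 0.7756) = 0.8519
NOT Q = 1 − 0.6800 = 0.3200
NOT Q OR S = a + b − a·b on (0.3200, 0.7000) = 0.7960
(NOT T OR (T OR NOT T)) AND (NOT Q OR S) = a·b on (0.8519, 0.7960) = 0.6781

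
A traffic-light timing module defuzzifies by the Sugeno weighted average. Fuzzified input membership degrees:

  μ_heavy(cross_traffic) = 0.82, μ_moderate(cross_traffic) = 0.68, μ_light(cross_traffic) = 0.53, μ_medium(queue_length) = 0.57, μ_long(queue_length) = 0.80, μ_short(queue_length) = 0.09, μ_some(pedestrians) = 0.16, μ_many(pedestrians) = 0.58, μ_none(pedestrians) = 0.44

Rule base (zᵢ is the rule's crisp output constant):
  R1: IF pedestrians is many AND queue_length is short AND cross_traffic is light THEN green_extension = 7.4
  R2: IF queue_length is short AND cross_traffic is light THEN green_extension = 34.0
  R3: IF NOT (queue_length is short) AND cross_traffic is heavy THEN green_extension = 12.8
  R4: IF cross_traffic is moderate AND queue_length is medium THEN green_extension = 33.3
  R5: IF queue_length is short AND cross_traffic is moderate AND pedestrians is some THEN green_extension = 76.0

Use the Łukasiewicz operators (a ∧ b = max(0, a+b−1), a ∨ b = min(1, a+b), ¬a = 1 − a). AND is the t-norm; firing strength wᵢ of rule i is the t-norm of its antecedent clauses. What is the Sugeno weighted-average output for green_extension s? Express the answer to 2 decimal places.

18.03

R1 (z=7.4): many=0.58, short=0.09, light=0.53; AND[max(0, a+b−1)] → w = 0.00
R2 (z=34.0): short=0.09, light=0.53; AND[max(0, a+b−1)] → w = 0.00
R3 (z=12.8): ¬short=1−0.09=0.91, heavy=0.82; AND[max(0, a+b−1)] → w = 0.73
R4 (z=33.3): moderate=0.68, medium=0.57; AND[max(0, a+b−1)] → w = 0.25
R5 (z=76.0): short=0.09, moderate=0.68, some=0.16; AND[max(0, a+b−1)] → w = 0.00
Weighted average = (0.00·7.4 + 0.00·34.0 + 0.73·12.8 + 0.25·33.3 + 0.00·76.0) / (0.00 + 0.00 + 0.73 + 0.25 + 0.00)
  = 17.6690 / 0.9800 = 18.03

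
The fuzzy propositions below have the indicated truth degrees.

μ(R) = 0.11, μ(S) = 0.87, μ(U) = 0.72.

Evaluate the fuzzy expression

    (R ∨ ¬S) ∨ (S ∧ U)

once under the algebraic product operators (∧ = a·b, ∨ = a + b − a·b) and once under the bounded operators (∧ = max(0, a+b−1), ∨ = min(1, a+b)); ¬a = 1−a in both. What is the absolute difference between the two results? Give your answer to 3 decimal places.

Under algebraic product:
  ¬S = 1 − 0.8700 = 0.1300
  R ∨ ¬S = a + b − a·b on (0.1100, 0.1300) = 0.2257
  S ∧ U = a·b on (0.8700, 0.7200) = 0.6264
  (R ∨ ¬S) ∨ (S ∧ U) = a + b − a·b on (0.2257, 0.6264) = 0.7107
  → value = 0.7107
Under bounded:
  ¬S = 1 − 0.87 = 0.13
  R ∨ ¬S = min(1, a+b) on (0.11, 0.13) = 0.24
  S ∧ U = max(0, a+b−1) on (0.87, 0.72) = 0.59
  (R ∨ ¬S) ∨ (S ∧ U) = min(1, a+b) on (0.24, 0.59) = 0.83
  → value = 0.8300
|0.7107 − 0.8300| = 0.119

0.119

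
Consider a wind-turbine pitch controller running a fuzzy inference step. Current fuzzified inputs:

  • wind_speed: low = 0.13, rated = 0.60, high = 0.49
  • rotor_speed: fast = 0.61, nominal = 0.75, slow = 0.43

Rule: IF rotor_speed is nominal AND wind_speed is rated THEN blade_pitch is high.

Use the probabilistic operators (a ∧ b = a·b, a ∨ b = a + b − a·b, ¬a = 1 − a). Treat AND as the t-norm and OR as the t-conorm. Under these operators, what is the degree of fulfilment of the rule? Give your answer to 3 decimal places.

0.450

firing strength: nominal=0.75, rated=0.60; AND[a·b] → w = 0.4500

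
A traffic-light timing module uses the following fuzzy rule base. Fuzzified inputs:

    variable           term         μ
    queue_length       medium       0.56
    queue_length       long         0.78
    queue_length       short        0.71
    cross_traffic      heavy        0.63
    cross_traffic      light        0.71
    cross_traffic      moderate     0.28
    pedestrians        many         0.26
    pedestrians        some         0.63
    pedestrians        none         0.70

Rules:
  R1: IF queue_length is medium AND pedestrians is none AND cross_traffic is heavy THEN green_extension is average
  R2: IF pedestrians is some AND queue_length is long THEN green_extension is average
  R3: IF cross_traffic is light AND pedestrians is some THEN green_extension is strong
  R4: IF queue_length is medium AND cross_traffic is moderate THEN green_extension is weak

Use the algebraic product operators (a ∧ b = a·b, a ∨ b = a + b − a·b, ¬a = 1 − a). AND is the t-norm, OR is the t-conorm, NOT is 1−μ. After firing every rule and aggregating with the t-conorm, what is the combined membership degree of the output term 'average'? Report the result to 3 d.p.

0.617

R1: medium=0.56, none=0.70, heavy=0.63; AND[a·b] → w = 0.2470
R2: some=0.63, long=0.78; AND[a·b] → w = 0.4914
R3: light=0.71, some=0.63; AND[a·b] → w = 0.4473
R4: medium=0.56, moderate=0.28; AND[a·b] → w = 0.1568
Rules with consequent 'average': {R1, R2} → strengths 0.2470, 0.4914
Aggregate via t-conorm [a + b − a·b]: 0.6170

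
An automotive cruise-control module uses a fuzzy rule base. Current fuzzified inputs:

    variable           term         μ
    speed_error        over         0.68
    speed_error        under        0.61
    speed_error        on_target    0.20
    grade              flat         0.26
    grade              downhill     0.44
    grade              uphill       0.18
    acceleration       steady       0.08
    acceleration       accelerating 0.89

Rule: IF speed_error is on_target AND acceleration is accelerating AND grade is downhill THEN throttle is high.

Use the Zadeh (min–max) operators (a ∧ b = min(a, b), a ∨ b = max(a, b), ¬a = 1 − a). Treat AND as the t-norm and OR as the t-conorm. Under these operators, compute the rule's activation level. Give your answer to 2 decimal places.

firing strength: on_target=0.20, accelerating=0.89, downhill=0.44; AND[min(a, b)] → w = 0.20

0.20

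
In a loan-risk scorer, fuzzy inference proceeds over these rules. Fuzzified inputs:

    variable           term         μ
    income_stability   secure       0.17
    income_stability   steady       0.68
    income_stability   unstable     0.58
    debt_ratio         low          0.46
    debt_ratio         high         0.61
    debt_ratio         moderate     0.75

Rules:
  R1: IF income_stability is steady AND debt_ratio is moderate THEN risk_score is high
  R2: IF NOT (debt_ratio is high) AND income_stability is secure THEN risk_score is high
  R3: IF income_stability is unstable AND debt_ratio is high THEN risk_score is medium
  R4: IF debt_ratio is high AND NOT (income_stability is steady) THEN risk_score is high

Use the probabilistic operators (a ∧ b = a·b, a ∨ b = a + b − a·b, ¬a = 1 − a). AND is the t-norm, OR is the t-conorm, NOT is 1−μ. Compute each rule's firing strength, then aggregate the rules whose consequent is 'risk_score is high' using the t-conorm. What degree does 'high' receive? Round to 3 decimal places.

R1: steady=0.68, moderate=0.75; AND[a·b] → w = 0.5100
R2: ¬high=1−0.61=0.39, secure=0.17; AND[a·b] → w = 0.0663
R3: unstable=0.58, high=0.61; AND[a·b] → w = 0.3538
R4: high=0.61, ¬steady=1−0.68=0.32; AND[a·b] → w = 0.1952
Rules with consequent 'high': {R1, R2, R4} → strengths 0.5100, 0.0663, 0.1952
Aggregate via t-conorm [a + b − a·b]: 0.6318

0.632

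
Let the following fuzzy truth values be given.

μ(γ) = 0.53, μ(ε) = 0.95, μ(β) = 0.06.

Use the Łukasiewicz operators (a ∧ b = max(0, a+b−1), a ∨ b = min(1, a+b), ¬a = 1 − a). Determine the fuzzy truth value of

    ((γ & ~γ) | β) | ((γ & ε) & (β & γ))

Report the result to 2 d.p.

0.06

~γ = 1 − 0.53 = 0.47
γ & ~γ = max(0, a+b−1) on (0.53, 0.47) = 0.00
(γ & ~γ) | β = min(1, a+b) on (0.00, 0.06) = 0.06
γ & ε = max(0, a+b−1) on (0.53, 0.95) = 0.48
β & γ = max(0, a+b−1) on (0.06, 0.53) = 0.00
(γ & ε) & (β & γ) = max(0, a+b−1) on (0.48, 0.00) = 0.00
((γ & ~γ) | β) | ((γ & ε) & (β & γ)) = min(1, a+b) on (0.06, 0.00) = 0.06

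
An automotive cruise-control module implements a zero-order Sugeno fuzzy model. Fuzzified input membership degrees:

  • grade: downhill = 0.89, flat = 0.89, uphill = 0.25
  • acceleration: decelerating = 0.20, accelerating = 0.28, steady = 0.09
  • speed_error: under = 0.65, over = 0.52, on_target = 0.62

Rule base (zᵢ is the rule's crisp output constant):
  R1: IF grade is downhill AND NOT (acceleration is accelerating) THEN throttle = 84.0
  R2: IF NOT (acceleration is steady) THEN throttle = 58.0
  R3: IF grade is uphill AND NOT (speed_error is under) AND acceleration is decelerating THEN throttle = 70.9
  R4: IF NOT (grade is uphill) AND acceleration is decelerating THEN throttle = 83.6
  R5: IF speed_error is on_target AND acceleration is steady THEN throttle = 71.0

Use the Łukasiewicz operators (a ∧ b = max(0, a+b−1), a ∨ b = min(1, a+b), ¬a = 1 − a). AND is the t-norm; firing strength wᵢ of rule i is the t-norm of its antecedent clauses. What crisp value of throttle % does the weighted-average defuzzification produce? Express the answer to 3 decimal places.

68.434

R1 (z=84.0): downhill=0.89, ¬accelerating=1−0.28=0.72; AND[max(0, a+b−1)] → w = 0.61
R2 (z=58.0): ¬steady=1−0.09=0.91 → w = 0.91
R3 (z=70.9): uphill=0.25, ¬under=1−0.65=0.35, decelerating=0.20; AND[max(0, a+b−1)] → w = 0.00
R4 (z=83.6): ¬uphill=1−0.25=0.75, decelerating=0.20; AND[max(0, a+b−1)] → w = 0.00
R5 (z=71.0): on_target=0.62, steady=0.09; AND[max(0, a+b−1)] → w = 0.00
Weighted average = (0.61·84.0 + 0.91·58.0 + 0.00·70.9 + 0.00·83.6 + 0.00·71.0) / (0.61 + 0.91 + 0.00 + 0.00 + 0.00)
  = 104.0200 / 1.5200 = 68.434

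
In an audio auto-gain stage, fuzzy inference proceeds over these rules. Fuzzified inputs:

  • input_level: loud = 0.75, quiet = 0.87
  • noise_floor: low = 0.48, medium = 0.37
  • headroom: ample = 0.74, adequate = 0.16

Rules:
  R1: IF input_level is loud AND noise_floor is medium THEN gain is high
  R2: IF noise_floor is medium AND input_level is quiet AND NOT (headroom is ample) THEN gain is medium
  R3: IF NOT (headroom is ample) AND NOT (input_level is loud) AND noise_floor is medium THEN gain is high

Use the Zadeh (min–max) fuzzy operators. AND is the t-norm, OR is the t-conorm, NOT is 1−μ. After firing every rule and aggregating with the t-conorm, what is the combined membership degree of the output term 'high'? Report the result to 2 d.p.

0.37

R1: loud=0.75, medium=0.37; AND[min(a, b)] → w = 0.37
R2: medium=0.37, quiet=0.87, ¬ample=1−0.74=0.26; AND[min(a, b)] → w = 0.26
R3: ¬ample=1−0.74=0.26, ¬loud=1−0.75=0.25, medium=0.37; AND[min(a, b)] → w = 0.25
Rules with consequent 'high': {R1, R3} → strengths 0.37, 0.25
Aggregate via t-conorm [max(a, b)]: 0.37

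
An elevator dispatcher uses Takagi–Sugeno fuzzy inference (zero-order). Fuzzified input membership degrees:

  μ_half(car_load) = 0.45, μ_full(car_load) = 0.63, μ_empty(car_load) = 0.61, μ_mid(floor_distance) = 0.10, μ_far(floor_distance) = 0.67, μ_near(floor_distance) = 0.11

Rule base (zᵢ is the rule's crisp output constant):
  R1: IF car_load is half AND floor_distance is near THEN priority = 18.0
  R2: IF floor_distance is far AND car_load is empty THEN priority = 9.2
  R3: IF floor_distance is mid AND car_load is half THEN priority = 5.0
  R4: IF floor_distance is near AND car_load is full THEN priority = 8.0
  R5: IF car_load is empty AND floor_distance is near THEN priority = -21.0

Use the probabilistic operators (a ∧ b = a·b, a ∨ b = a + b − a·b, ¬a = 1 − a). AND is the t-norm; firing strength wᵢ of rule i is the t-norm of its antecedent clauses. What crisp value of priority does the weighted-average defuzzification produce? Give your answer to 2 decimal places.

R1 (z=18.0): half=0.45, near=0.11; AND[a·b] → w = 0.0495
R2 (z=9.2): far=0.67, empty=0.61; AND[a·b] → w = 0.4087
R3 (z=5.0): mid=0.10, half=0.45; AND[a·b] → w = 0.0450
R4 (z=8.0): near=0.11, full=0.63; AND[a·b] → w = 0.0693
R5 (z=-21.0): empty=0.61, near=0.11; AND[a·b] → w = 0.0671
Weighted average = (0.0495·18.0 + 0.4087·9.2 + 0.0450·5.0 + 0.0693·8.0 + 0.0671·-21.0) / (0.0495 + 0.4087 + 0.0450 + 0.0693 + 0.0671)
  = 4.0213 / 0.6396 = 6.29

6.29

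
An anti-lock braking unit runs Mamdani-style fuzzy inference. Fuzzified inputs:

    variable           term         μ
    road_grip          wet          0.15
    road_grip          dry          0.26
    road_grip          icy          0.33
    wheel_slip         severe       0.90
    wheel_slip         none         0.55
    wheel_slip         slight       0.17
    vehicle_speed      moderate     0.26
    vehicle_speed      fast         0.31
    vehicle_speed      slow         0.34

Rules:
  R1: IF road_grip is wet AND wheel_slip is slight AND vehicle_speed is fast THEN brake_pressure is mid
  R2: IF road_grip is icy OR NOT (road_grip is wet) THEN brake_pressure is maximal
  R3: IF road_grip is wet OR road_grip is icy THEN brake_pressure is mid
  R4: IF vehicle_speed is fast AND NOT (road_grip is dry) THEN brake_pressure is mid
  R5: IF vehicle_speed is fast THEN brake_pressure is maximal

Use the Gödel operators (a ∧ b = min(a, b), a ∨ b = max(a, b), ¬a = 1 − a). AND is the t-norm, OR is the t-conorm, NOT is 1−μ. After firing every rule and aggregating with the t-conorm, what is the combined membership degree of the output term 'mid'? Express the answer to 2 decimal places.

R1: wet=0.15, slight=0.17, fast=0.31; AND[min(a, b)] → w = 0.15
R2: icy=0.33, ¬wet=1−0.15=0.85; OR[max(a, b)] → w = 0.85
R3: wet=0.15, icy=0.33; OR[max(a, b)] → w = 0.33
R4: fast=0.31, ¬dry=1−0.26=0.74; AND[min(a, b)] → w = 0.31
R5: fast=0.31 → w = 0.31
Rules with consequent 'mid': {R1, R3, R4} → strengths 0.15, 0.33, 0.31
Aggregate via t-conorm [max(a, b)]: 0.33

0.33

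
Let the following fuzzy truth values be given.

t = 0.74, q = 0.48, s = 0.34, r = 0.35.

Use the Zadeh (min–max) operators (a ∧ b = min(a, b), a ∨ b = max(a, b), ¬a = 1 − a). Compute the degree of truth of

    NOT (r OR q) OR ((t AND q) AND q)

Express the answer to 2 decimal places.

0.52

r OR q = max(a, b) on (0.35, 0.48) = 0.48
NOT (r OR q) = 1 − 0.48 = 0.52
t AND q = min(a, b) on (0.74, 0.48) = 0.48
(t AND q) AND q = min(a, b) on (0.48, 0.48) = 0.48
NOT (r OR q) OR ((t AND q) AND q) = max(a, b) on (0.52, 0.48) = 0.52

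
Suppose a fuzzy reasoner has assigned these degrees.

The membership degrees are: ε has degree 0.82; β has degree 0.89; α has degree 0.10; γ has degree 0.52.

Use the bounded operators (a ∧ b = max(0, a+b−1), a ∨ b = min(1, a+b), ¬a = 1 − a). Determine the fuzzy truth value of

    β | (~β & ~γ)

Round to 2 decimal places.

~β = 1 − 0.89 = 0.11
~γ = 1 − 0.52 = 0.48
~β & ~γ = max(0, a+b−1) on (0.11, 0.48) = 0.00
β | (~β & ~γ) = min(1, a+b) on (0.89, 0.00) = 0.89

0.89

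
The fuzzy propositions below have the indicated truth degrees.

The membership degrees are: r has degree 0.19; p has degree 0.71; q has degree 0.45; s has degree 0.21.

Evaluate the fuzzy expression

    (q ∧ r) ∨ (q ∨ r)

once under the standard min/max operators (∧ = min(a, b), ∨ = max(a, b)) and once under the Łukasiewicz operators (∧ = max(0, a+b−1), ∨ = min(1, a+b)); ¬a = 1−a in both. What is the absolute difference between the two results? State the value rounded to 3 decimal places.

Under standard min/max:
  q ∧ r = min(a, b) on (0.45, 0.19) = 0.19
  q ∨ r = max(a, b) on (0.45, 0.19) = 0.45
  (q ∧ r) ∨ (q ∨ r) = max(a, b) on (0.19, 0.45) = 0.45
  → value = 0.4500
Under Łukasiewicz:
  q ∧ r = max(0, a+b−1) on (0.45, 0.19) = 0.00
  q ∨ r = min(1, a+b) on (0.45, 0.19) = 0.64
  (q ∧ r) ∨ (q ∨ r) = min(1, a+b) on (0.00, 0.64) = 0.64
  → value = 0.6400
|0.4500 − 0.6400| = 0.190

0.190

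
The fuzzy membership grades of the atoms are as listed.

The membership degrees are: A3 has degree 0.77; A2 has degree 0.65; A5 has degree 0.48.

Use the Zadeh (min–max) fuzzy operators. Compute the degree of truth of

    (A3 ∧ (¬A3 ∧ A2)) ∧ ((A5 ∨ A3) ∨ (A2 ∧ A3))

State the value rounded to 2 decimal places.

0.23

¬A3 = 1 − 0.77 = 0.23
¬A3 ∧ A2 = min(a, b) on (0.23, 0.65) = 0.23
A3 ∧ (¬A3 ∧ A2) = min(a, b) on (0.77, 0.23) = 0.23
A5 ∨ A3 = max(a, b) on (0.48, 0.77) = 0.77
A2 ∧ A3 = min(a, b) on (0.65, 0.77) = 0.65
(A5 ∨ A3) ∨ (A2 ∧ A3) = max(a, b) on (0.77, 0.65) = 0.77
(A3 ∧ (¬A3 ∧ A2)) ∧ ((A5 ∨ A3) ∨ (A2 ∧ A3)) = min(a, b) on (0.23, 0.77) = 0.23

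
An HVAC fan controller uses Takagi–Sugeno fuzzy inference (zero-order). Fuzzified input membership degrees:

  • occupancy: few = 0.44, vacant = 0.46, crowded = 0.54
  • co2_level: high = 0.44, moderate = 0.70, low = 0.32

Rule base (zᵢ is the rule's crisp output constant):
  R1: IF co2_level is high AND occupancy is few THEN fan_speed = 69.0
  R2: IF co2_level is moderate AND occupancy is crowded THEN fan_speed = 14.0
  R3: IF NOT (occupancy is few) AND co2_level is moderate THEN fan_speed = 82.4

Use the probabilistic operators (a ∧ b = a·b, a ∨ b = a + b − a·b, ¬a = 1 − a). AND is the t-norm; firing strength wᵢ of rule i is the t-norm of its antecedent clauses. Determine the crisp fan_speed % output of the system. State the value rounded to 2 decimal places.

R1 (z=69.0): high=0.44, few=0.44; AND[a·b] → w = 0.1936
R2 (z=14.0): moderate=0.70, crowded=0.54; AND[a·b] → w = 0.3780
R3 (z=82.4): ¬few=1−0.44=0.56, moderate=0.70; AND[a·b] → w = 0.3920
Weighted average = (0.1936·69.0 + 0.3780·14.0 + 0.3920·82.4) / (0.1936 + 0.3780 + 0.3920)
  = 50.9512 / 0.9636 = 52.88

52.88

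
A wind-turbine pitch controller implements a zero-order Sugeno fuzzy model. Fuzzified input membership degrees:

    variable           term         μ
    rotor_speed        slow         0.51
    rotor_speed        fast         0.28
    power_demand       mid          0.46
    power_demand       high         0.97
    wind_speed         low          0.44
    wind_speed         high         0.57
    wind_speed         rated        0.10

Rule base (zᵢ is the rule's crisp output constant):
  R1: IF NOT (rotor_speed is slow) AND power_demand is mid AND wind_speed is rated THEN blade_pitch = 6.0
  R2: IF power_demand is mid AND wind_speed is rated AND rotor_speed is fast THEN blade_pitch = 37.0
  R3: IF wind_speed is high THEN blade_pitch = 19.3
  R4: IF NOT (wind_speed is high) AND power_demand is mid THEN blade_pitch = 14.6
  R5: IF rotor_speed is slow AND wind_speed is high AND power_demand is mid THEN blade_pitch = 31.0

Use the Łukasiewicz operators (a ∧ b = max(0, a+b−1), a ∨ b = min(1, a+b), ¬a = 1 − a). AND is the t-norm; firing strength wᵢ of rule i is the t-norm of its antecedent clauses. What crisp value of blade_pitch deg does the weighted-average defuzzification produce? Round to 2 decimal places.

19.30

R1 (z=6.0): ¬slow=1−0.51=0.49, mid=0.46, rated=0.10; AND[max(0, a+b−1)] → w = 0.00
R2 (z=37.0): mid=0.46, rated=0.10, fast=0.28; AND[max(0, a+b−1)] → w = 0.00
R3 (z=19.3): high=0.57 → w = 0.57
R4 (z=14.6): ¬high=1−0.57=0.43, mid=0.46; AND[max(0, a+b−1)] → w = 0.00
R5 (z=31.0): slow=0.51, high=0.57, mid=0.46; AND[max(0, a+b−1)] → w = 0.00
Weighted average = (0.00·6.0 + 0.00·37.0 + 0.57·19.3 + 0.00·14.6 + 0.00·31.0) / (0.00 + 0.00 + 0.57 + 0.00 + 0.00)
  = 11.0010 / 0.5700 = 19.30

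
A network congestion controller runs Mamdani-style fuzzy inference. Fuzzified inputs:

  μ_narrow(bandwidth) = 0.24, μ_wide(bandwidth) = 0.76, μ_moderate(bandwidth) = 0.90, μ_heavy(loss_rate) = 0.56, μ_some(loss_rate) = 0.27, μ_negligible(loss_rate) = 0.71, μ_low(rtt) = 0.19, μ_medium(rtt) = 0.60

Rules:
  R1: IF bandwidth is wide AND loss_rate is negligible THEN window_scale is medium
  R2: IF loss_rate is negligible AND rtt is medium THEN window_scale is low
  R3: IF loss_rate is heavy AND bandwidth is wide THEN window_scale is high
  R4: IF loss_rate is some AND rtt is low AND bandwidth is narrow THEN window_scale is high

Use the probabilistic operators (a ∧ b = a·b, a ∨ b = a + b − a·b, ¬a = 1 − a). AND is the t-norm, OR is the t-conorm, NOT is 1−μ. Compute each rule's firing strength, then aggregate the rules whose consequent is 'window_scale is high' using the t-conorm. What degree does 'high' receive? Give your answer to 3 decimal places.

R1: wide=0.76, negligible=0.71; AND[a·b] → w = 0.5396
R2: negligible=0.71, medium=0.60; AND[a·b] → w = 0.4260
R3: heavy=0.56, wide=0.76; AND[a·b] → w = 0.4256
R4: some=0.27, low=0.19, narrow=0.24; AND[a·b] → w = 0.0123
Rules with consequent 'high': {R3, R4} → strengths 0.4256, 0.0123
Aggregate via t-conorm [a + b − a·b]: 0.4327

0.433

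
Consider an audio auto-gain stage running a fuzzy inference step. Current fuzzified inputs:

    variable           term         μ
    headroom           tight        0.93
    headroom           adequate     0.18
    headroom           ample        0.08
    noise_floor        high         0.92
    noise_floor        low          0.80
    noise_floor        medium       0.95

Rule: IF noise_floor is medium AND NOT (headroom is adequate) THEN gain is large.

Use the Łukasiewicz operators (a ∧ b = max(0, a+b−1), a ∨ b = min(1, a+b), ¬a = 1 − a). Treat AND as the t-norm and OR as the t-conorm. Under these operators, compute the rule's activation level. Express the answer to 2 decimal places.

firing strength: medium=0.95, ¬adequate=1−0.18=0.82; AND[max(0, a+b−1)] → w = 0.77

0.77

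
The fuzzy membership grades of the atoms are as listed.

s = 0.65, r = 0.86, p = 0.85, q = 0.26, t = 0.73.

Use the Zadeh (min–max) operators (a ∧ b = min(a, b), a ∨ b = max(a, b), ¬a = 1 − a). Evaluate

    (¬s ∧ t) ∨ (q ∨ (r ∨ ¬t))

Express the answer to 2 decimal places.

¬s = 1 − 0.65 = 0.35
¬s ∧ t = min(a, b) on (0.35, 0.73) = 0.35
¬t = 1 − 0.73 = 0.27
r ∨ ¬t = max(a, b) on (0.86, 0.27) = 0.86
q ∨ (r ∨ ¬t) = max(a, b) on (0.26, 0.86) = 0.86
(¬s ∧ t) ∨ (q ∨ (r ∨ ¬t)) = max(a, b) on (0.35, 0.86) = 0.86

0.86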